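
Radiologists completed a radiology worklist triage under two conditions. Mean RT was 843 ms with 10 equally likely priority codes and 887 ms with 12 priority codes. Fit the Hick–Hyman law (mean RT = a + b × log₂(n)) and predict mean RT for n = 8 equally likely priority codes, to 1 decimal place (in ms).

789.1 ms

Solve the two-equation system in a and b:
  b = (887 − 843) / (log₂ 12 − log₂ 10) = 44 / (3.5850 − 3.3219) = 167.278 ms/bit
  a = 843 − 167.278 × 3.3219 = 287.313 ms
Then RT(8) = 287.313 + 167.278 × log₂ 8 = 287.313 + 167.278 × 3 ≈ 789.148 ms.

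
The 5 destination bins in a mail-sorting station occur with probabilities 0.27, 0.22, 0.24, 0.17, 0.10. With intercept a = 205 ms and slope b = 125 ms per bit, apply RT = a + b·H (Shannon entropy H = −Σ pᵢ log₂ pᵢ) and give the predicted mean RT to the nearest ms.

Entropy contributions −pᵢ log₂ pᵢ: 0.5100, 0.4806, 0.4941, 0.4346, 0.3322; sum H = 2.2515 bits.
RT = a + bH = 205 + 125·2.2515 = 486.44 ms.

486 ms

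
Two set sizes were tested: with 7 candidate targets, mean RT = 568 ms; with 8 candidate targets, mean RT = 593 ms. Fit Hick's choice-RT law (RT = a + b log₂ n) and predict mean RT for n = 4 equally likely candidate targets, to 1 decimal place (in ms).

With log₂ n on the abscissa the relation is linear; from the two conditions:
  b = (593 − 568) / (log₂ 8 − log₂ 7) = 25 / (3 − 2.8074) = 129.772 ms/bit
  a = 568 − 129.772 × 2.8074 = 203.683 ms
Then RT(4) = 203.683 + 129.772 × log₂ 4 = 203.683 + 129.772 × 2 ≈ 463.228 ms.

463.2 ms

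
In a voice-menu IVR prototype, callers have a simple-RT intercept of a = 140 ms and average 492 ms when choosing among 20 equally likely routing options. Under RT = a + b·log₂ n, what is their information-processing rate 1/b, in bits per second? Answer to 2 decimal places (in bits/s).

12.28 bits/s

b = (492 − 140)/log₂ 20 = 352/4.3219 = 81.445 ms per bit = 0.08145 s/bit; the reciprocal is 12.278 bits/s.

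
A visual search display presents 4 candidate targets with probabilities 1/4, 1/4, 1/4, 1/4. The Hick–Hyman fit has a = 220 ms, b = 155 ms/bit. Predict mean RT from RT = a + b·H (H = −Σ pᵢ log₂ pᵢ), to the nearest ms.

Each term −pᵢ log₂ pᵢ: 0.25·2 + 0.25·2 + 0.25·2 + 0.25·2; summed, H = 2.000 bits.
Mean RT = a + bH = 220 + 155·2.000 = 530.00 ms.

530 ms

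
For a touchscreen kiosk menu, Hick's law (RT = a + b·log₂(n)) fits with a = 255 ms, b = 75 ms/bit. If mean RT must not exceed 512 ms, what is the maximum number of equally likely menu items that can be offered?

75·log₂ n ≤ 512 − 255 = 257, giving log₂ n ≤ 3.4267 and n ≤ 10.753. The largest whole number is 10.

10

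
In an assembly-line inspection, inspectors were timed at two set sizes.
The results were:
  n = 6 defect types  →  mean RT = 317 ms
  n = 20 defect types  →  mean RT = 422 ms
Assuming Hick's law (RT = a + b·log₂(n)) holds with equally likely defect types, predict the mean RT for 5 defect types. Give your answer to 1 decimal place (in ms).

301.1 ms

Solve the two-equation system in a and b:
  b = (422 − 317) / (log₂ 20 − log₂ 6) = 105 / (4.3219 − 2.5850) = 60.450 ms/bit
  a = 317 − 60.450 × 2.5850 = 160.738 ms
Then RT(5) = 160.738 + 60.450 × log₂ 5 = 160.738 + 60.450 × 2.3219 ≈ 301.100 ms.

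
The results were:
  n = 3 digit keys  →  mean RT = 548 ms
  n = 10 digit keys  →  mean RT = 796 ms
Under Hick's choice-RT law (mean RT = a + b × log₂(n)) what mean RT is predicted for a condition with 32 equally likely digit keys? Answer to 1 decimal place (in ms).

With log₂ n on the abscissa the relation is linear; from the two conditions:
  b = (796 − 548) / (log₂ 10 − log₂ 3) = 248 / (3.3219 − 1.5850) = 142.778 ms/bit
  a = 548 − 142.778 × 1.5850 = 321.703 ms
Then RT(32) = 321.703 + 142.778 × log₂ 32 = 321.703 + 142.778 × 5 ≈ 1035.591 ms.

1035.6 ms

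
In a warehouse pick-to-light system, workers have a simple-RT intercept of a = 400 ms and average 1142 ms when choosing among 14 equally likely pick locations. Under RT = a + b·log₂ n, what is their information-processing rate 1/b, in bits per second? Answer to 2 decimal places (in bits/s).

b = (1142 − 400)/log₂ 14 = 742/3.8074 = 194.886 ms per bit = 0.19489 s/bit; the reciprocal is 5.131 bits/s.

5.13 bits/s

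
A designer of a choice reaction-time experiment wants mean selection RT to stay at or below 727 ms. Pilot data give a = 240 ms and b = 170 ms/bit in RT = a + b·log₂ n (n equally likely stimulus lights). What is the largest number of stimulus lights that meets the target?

Information budget: (727 − 240)/170 = 2.8647 bits, so n ≤ 2^2.8647 = 7.284 → at most 7.

7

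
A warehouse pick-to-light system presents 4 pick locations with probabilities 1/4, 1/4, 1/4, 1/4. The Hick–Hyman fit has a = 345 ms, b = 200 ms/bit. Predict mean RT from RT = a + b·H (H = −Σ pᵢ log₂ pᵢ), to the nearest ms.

745 ms

H = −Σ pᵢ log₂ pᵢ = 0.25·2 + 0.25·2 + 0.25·2 + 0.25·2 = 2.000 bits.
RT = 345 + 200 × 2.000 = 745.00 ms.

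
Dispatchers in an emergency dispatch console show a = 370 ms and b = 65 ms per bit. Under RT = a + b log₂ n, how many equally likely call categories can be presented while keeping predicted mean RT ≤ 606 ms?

12

Information budget: (606 − 370)/65 = 3.6308 bits, so n ≤ 2^3.6308 = 12.387 → at most 12.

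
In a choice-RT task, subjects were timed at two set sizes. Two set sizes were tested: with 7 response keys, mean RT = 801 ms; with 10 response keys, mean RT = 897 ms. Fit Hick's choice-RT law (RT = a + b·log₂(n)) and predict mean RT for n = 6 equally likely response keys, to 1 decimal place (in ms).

759.5 ms

With log₂ n on the abscissa the relation is linear; from the two conditions:
  b = (897 − 801) / (log₂ 10 − log₂ 7) = 96 / (3.3219 − 2.8074) = 186.562 ms/bit
  a = 801 − 186.562 × 2.8074 = 277.253 ms
Then RT(6) = 277.253 + 186.562 × log₂ 6 = 277.253 + 186.562 × 2.5850 ≈ 759.510 ms.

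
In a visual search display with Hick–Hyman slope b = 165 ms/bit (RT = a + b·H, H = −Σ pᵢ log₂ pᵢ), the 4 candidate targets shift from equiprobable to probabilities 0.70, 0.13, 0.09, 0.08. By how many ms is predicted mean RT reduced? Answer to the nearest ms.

108 ms

The RT saving is b·ΔH. Equiprobable H₀ = log₂(4) = 2.0000 bits; with the given probabilities H = 1.3470 bits.
b·(H₀ − H) = 165 × (2.0000 − 1.3470) = 107.74 ms.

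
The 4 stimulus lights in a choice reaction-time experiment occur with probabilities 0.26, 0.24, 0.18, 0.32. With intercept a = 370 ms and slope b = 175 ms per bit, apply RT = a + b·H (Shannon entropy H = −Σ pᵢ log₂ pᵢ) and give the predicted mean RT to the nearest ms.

715 ms

H = 0.26·log₂(1/0.26) + 0.24·log₂(1/0.24) + 0.18·log₂(1/0.18) + 0.32·log₂(1/0.32) = 1.9708 bits.
RT = 370 + 175 × 1.9708 = 714.88 ms.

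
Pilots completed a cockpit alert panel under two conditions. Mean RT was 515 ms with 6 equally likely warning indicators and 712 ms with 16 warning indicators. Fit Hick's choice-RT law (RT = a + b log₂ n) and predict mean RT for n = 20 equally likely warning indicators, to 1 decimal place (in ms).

756.8 ms

With log₂ n on the abscissa the relation is linear; from the two conditions:
  b = (712 − 515) / (log₂ 16 − log₂ 6) = 197 / (4 − 2.5850) = 139.219 ms/bit
  a = 515 − 139.219 × 2.5850 = 155.124 ms
Then RT(20) = 155.124 + 139.219 × log₂ 20 = 155.124 + 139.219 × 4.3219 ≈ 756.818 ms.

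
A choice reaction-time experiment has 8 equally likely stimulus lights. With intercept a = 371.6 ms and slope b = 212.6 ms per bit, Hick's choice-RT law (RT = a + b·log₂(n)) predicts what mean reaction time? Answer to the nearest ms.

log₂(8) = 3 bits, so RT = 371.6 + 212.6 × 3 ≈ 1009.400 ms.

1009 ms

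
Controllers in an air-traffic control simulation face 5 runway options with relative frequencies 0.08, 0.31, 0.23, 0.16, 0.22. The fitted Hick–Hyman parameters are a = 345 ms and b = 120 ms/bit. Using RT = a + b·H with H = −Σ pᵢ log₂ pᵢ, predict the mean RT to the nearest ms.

610 ms

Entropy contributions −pᵢ log₂ pᵢ: 0.2915, 0.5238, 0.4877, 0.4230, 0.4806; sum H = 2.2066 bits.
RT = a + bH = 345 + 120·2.2066 = 609.79 ms.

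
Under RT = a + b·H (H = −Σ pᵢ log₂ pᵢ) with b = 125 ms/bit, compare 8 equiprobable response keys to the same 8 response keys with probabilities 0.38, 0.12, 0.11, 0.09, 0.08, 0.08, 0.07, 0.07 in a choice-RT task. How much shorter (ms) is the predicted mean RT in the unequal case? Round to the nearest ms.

The RT saving is b·ΔH. Equiprobable H₀ = log₂(8) = 3.0000 bits; with the given probabilities H = 2.6806 bits.
b·(H₀ − H) = 125 × (3.0000 − 2.6806) = 39.93 ms.

40 ms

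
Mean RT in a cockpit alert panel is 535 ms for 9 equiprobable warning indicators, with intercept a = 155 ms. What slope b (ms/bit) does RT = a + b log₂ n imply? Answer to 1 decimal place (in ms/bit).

b = (535 − 155) / log₂(9) = 380 / 3.1699 = 119.877 ms/bit.

119.9 ms/bit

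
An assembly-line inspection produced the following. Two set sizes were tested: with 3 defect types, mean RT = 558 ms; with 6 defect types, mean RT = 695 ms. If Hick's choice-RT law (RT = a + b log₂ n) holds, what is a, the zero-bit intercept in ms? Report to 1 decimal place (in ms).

340.9 ms

Slope: b = (695 − 558) / (log₂ 6 − log₂ 3) = 137/1.0000 = 137.000 ms/bit.
Intercept: a = 558 − 137.000·log₂(3) = 340.860 ms.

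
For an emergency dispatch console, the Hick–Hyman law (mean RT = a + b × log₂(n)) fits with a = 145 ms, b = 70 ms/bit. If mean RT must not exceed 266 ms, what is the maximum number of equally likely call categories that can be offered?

Set 145 + 70·log₂ n ≤ 266 → log₂ n ≤ (266 − 145)/70 = 1.7286.
So n ≤ 2^1.7286 = 3.314; the largest integer n is 3.

3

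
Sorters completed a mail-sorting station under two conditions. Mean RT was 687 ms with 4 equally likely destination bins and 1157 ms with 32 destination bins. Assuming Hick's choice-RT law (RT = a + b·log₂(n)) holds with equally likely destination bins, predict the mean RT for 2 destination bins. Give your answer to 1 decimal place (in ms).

530.3 ms

With log₂ n on the abscissa the relation is linear; from the two conditions:
  b = (1157 − 687) / (log₂ 32 − log₂ 4) = 470 / (5 − 2) = 156.667 ms/bit
  a = 687 − 156.667 × 2 = 373.667 ms
Then RT(2) = 373.667 + 156.667 × log₂ 2 = 373.667 + 156.667 × 1 ≈ 530.333 ms.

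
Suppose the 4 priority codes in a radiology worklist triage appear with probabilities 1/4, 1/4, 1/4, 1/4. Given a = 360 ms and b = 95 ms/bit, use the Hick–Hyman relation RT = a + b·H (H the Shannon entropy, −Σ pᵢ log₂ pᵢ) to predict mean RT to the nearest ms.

H = −Σ pᵢ log₂ pᵢ = 0.25·2 + 0.25·2 + 0.25·2 + 0.25·2 = 2.000 bits.
RT = 360 + 95 × 2.000 = 550.00 ms.

550 ms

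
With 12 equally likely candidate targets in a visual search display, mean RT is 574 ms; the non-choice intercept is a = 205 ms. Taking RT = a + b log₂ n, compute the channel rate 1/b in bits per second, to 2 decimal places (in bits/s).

Choice component = 574 − 205 = 369 ms over log₂(12) = 3.5850 bits.
b = 369 / 3.5850 = 102.930 ms/bit, so 1/b = 9.715 bits/s.

9.72 bits/s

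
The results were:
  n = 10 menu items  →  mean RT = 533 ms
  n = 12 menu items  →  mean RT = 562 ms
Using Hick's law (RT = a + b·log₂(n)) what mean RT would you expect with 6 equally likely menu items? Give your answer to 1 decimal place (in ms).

Fit slope and intercept:
  b = (562 − 533) / (log₂ 12 − log₂ 10) = 29 / (3.5850 − 3.3219) = 110.252 ms/bit
  a = 533 − 110.252 × 3.3219 = 166.752 ms
Then RT(6) = 166.752 + 110.252 × log₂ 6 = 166.752 + 110.252 × 2.5850 ≈ 451.748 ms.

451.7 ms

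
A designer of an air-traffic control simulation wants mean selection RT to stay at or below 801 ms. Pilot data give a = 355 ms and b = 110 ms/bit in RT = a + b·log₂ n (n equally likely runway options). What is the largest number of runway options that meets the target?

16

Information budget: (801 − 355)/110 = 4.0545 bits, so n ≤ 2^4.0545 = 16.617 → at most 16.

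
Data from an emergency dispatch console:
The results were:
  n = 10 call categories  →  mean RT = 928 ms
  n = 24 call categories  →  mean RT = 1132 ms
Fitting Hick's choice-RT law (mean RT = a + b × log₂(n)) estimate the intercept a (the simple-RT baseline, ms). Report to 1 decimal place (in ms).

Slope: b = (1132 − 928) / (log₂ 24 − log₂ 10) = 204/1.2630 = 161.516 ms/bit.
Intercept: a = 928 − 161.516·log₂(10) = 391.456 ms.

391.5 ms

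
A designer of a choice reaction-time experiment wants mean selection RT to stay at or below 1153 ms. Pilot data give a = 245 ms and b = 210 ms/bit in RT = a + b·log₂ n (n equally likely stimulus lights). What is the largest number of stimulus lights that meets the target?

Information budget: (1153 − 245)/210 = 4.3238 bits, so n ≤ 2^4.3238 = 20.026 → at most 20.

20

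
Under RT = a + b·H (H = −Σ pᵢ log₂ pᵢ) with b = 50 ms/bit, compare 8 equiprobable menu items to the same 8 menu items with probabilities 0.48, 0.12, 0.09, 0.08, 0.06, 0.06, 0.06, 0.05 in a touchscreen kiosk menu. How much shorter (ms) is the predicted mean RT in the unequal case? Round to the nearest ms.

29 ms

The RT saving is b·ΔH. Equiprobable H₀ = log₂(8) = 3.0000 bits; with the given probabilities H = 2.4262 bits.
b·(H₀ − H) = 50 × (3.0000 − 2.4262) = 28.69 ms.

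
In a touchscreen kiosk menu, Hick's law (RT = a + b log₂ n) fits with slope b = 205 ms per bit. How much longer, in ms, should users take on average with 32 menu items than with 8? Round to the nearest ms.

Only the slope matters, since a is common to both: ΔRT = b·log₂(n₂/n₁).
log₂(32) − log₂(8) = log₂(32/8) = log₂(4) = 2.
ΔRT = 205 × 2.0000 = 410.000 ms.

410 ms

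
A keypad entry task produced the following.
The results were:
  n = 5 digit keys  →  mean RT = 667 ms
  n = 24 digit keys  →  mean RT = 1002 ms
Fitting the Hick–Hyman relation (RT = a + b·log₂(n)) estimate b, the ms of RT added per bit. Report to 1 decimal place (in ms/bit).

b = (RT₂ − RT₁)/(log₂ n₂ − log₂ n₁) = (1002 − 667)/(4.5850 − 2.3219) = 148.031 ms/bit.

148.0 ms/bit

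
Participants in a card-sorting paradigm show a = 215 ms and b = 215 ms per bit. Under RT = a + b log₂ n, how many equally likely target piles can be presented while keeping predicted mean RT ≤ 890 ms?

8

Set 215 + 215·log₂ n ≤ 890 → log₂ n ≤ (890 − 215)/215 = 3.1395.
So n ≤ 2^3.1395 = 8.812; the largest integer n is 8.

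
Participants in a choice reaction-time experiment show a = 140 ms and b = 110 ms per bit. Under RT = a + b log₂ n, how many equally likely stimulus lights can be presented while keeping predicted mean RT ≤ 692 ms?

32

Set 140 + 110·log₂ n ≤ 692 → log₂ n ≤ (692 − 140)/110 = 5.0182.
So n ≤ 2^5.0182 = 32.406; the largest integer n is 32.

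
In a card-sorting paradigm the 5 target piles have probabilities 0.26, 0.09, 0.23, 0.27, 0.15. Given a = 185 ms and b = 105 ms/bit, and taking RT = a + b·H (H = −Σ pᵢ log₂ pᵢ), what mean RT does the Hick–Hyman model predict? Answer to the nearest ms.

H = 0.26·log₂(1/0.26) + 0.09·log₂(1/0.09) + 0.23·log₂(1/0.23) + 0.27·log₂(1/0.27) + 0.15·log₂(1/0.15) = 2.2262 bits.
RT = 185 + 105 × 2.2262 = 418.75 ms.

419 ms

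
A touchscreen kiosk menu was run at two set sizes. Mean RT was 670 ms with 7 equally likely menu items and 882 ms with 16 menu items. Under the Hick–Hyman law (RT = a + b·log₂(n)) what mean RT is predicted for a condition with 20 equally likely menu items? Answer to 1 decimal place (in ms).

Solve the two-equation system in a and b:
  b = (882 − 670) / (log₂ 16 − log₂ 7) = 212 / (4 − 2.8074) = 177.756 ms/bit
  a = 670 − 177.756 × 2.8074 = 170.975 ms
Then RT(20) = 170.975 + 177.756 × log₂ 20 = 170.975 + 177.756 × 4.3219 ≈ 939.225 ms.

939.2 ms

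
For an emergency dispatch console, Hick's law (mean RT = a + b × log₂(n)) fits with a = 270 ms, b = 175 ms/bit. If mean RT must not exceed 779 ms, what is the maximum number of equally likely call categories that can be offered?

7

Information budget: (779 − 270)/175 = 2.9086 bits, so n ≤ 2^2.9086 = 7.509 → at most 7.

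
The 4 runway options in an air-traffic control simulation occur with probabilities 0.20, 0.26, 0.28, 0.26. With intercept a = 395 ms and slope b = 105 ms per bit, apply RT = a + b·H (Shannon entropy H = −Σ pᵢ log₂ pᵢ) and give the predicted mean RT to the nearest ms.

604 ms

Entropy contributions −pᵢ log₂ pᵢ: 0.4644, 0.5053, 0.5142, 0.5053; sum H = 1.9892 bits.
RT = a + bH = 395 + 105·1.9892 = 603.86 ms.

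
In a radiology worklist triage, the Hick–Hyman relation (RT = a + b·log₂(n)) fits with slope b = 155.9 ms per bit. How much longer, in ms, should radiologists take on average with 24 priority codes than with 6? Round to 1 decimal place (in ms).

311.8 ms

The intercept a cancels: ΔRT = b·(log₂ n₂ − log₂ n₁) = b·log₂(n₂/n₁).
log₂(24) − log₂(6) = log₂(24/6) = log₂(4) = 2.
ΔRT = 155.9 × 2.0000 = 311.800 ms.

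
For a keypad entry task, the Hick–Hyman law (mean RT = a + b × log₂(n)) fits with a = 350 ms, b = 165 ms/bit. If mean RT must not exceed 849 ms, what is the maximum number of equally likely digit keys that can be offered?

8

Set 350 + 165·log₂ n ≤ 849 → log₂ n ≤ (849 − 350)/165 = 3.0242.
So n ≤ 2^3.0242 = 8.136; the largest integer n is 8.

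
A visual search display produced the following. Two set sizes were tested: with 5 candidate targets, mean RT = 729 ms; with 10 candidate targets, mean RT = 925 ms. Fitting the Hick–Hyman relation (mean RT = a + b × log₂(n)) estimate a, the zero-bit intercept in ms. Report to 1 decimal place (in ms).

Slope: b = (925 − 729) / (log₂ 10 − log₂ 5) = 196/1.0000 = 196.000 ms/bit.
Intercept: a = 729 − 196.000·log₂(5) = 273.902 ms.

273.9 ms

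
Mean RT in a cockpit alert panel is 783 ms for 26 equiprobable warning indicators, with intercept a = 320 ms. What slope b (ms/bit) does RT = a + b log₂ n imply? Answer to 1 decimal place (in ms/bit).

98.5 ms/bit

log₂(26) = 4.7004 bits.
b = (RT − a)/log₂ n = (783 − 320) / 4.7004 = 98.501 ms/bit.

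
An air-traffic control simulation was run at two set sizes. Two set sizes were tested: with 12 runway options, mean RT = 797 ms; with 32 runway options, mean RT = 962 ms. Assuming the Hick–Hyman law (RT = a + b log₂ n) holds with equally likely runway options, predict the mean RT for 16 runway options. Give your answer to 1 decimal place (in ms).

RT is linear in log₂ n, so two points fix the line:
  b = (962 − 797) / (log₂ 32 − log₂ 12) = 165 / (5 − 3.5850) = 116.605 ms/bit
  a = 797 − 116.605 × 3.5850 = 378.977 ms
Then RT(16) = 378.977 + 116.605 × log₂ 16 = 378.977 + 116.605 × 4 ≈ 845.395 ms.

845.4 ms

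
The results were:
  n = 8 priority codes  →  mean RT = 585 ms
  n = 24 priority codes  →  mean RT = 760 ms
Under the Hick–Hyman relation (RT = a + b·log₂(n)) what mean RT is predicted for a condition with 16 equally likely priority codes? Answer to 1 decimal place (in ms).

RT is linear in log₂ n, so two points fix the line:
  b = (760 − 585) / (log₂ 24 − log₂ 8) = 175 / (4.5850 − 3) = 110.413 ms/bit
  a = 585 − 110.413 × 3 = 253.762 ms
Then RT(16) = 253.762 + 110.413 × log₂ 16 = 253.762 + 110.413 × 4 ≈ 695.413 ms.

695.4 ms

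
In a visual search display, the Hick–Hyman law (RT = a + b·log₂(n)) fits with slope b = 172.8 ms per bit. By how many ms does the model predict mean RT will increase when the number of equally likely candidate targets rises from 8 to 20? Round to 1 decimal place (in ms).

228.4 ms

Only the slope matters, since a is common to both: ΔRT = b·log₂(n₂/n₁).
log₂(20) − log₂(8) = 4.3219 − 3 = 1.3219.
ΔRT = 172.8 × 1.3219 = 228.429 ms.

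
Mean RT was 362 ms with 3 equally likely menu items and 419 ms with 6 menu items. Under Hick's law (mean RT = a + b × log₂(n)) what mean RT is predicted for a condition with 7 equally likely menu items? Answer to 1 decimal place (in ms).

With log₂ n on the abscissa the relation is linear; from the two conditions:
  b = (419 − 362) / (log₂ 6 − log₂ 3) = 57 / (2.5850 − 1.5850) = 57.000 ms/bit
  a = 362 − 57.000 × 1.5850 = 271.657 ms
Then RT(7) = 271.657 + 57.000 × log₂ 7 = 271.657 + 57.000 × 2.8074 ≈ 431.676 ms.

431.7 ms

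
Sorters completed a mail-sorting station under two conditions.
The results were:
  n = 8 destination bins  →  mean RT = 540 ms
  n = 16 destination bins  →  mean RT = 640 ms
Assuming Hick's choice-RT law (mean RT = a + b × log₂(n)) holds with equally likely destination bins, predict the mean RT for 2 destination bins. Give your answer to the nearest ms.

340 ms

With log₂ n on the abscissa the relation is linear; from the two conditions:
  b = (640 − 540) / (log₂ 16 − log₂ 8) = 100 / (4 − 3) = 100 ms/bit
  a = 540 − 100 × 3 = 240 ms
Then RT(2) = 240 + 100 × log₂ 2 = 240 + 100 × 1 ≈ 340.000 ms.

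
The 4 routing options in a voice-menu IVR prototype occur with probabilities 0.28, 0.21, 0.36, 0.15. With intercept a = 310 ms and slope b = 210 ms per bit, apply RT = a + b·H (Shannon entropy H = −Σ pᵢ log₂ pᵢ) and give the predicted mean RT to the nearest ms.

Entropy contributions −pᵢ log₂ pᵢ: 0.5142, 0.4728, 0.5306, 0.4105; sum H = 1.9282 bits.
RT = a + bH = 310 + 210·1.9282 = 714.92 ms.

715 ms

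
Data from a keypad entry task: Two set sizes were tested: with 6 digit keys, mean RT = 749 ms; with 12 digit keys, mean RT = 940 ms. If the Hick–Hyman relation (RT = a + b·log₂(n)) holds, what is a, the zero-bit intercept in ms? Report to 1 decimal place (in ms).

255.3 ms

The slope on a log₂ axis is (940 − 749) / (3.5850 − 2.5850) = 191.000 ms/bit.
Intercept: a = 749 − 191.000·log₂(6) = 255.272 ms.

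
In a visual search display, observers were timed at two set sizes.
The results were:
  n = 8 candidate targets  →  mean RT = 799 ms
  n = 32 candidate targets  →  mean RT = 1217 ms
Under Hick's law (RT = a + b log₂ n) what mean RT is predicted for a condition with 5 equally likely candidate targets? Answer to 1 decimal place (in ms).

With log₂ n on the abscissa the relation is linear; from the two conditions:
  b = (1217 − 799) / (log₂ 32 − log₂ 8) = 418 / (5 − 3) = 209.000 ms/bit
  a = 799 − 209.000 × 3 = 172.000 ms
Then RT(5) = 172.000 + 209.000 × log₂ 5 = 172.000 + 209.000 × 2.3219 ≈ 657.283 ms.

657.3 ms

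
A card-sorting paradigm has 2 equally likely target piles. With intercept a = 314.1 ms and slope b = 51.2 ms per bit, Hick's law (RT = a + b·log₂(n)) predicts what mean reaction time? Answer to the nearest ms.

365 ms

log₂(2) = 1 bits, so RT = 314.1 + 51.2 × 1 ≈ 365.300 ms.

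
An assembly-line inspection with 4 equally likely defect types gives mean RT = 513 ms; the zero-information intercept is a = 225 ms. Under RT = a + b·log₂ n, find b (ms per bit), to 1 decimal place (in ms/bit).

4 alternatives carry log₂ 4 = 2 bits; the choice cost is 513 − 225 = 288 ms, so b = 288/2 = 144.000 ms/bit.

144.0 ms/bit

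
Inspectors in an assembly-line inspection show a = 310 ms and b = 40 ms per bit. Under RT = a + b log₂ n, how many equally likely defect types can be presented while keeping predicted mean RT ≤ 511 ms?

32

Set 310 + 40·log₂ n ≤ 511 → log₂ n ≤ (511 − 310)/40 = 5.0250.
So n ≤ 2^5.0250 = 32.559; the largest integer n is 32.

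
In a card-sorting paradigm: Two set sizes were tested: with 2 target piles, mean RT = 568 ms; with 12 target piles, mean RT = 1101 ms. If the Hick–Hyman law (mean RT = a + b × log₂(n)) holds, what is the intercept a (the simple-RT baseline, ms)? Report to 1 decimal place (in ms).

361.8 ms

Slope: b = (1101 − 568) / (log₂ 12 − log₂ 2) = 533/2.5850 = 206.193 ms/bit.
Intercept: a = 568 − 206.193·log₂(2) = 361.807 ms.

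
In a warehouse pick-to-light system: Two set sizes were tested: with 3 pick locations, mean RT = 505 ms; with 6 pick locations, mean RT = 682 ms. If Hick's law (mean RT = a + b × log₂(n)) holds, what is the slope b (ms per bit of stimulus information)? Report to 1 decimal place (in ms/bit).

177.0 ms/bit

b = (RT₂ − RT₁)/(log₂ n₂ − log₂ n₁) = (682 − 505)/(2.5850 − 1.5850) = 177.000 ms/bit.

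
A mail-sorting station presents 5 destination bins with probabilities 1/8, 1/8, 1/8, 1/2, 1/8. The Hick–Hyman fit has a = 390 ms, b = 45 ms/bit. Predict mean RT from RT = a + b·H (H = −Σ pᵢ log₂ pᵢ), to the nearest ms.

Each term −pᵢ log₂ pᵢ: 0.125·3 + 0.125·3 + 0.125·3 + 0.5·1 + 0.125·3; summed, H = 2.000 bits.
Mean RT = a + bH = 390 + 45·2.000 = 480.00 ms.

480 ms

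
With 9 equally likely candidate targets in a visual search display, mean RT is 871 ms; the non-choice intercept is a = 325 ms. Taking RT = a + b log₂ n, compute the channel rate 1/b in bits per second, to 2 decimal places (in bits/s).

Choice component = 871 − 325 = 546 ms over log₂(9) = 3.1699 bits.
b = 546 / 3.1699 = 172.244 ms/bit, so 1/b = 5.806 bits/s.

5.81 bits/s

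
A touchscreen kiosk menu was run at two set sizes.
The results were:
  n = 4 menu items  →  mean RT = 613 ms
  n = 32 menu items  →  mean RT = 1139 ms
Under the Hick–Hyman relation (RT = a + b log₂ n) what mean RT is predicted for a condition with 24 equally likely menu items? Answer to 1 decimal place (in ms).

With log₂ n on the abscissa the relation is linear; from the two conditions:
  b = (1139 − 613) / (log₂ 32 − log₂ 4) = 526 / (5 − 2) = 175.333 ms/bit
  a = 613 − 175.333 × 2 = 262.333 ms
Then RT(24) = 262.333 + 175.333 × log₂ 24 = 262.333 + 175.333 × 4.5850 ≈ 1066.230 ms.

1066.2 ms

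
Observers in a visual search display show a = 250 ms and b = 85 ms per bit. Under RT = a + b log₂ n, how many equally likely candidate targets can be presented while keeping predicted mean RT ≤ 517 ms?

8

Set 250 + 85·log₂ n ≤ 517 → log₂ n ≤ (517 − 250)/85 = 3.1412.
So n ≤ 2^3.1412 = 8.822; the largest integer n is 8.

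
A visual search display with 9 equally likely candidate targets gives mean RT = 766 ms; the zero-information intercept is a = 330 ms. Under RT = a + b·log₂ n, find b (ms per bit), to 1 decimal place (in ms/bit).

log₂(9) = 3.1699 bits.
b = (RT − a)/log₂ n = (766 − 330) / 3.1699 = 137.543 ms/bit.

137.5 ms/bit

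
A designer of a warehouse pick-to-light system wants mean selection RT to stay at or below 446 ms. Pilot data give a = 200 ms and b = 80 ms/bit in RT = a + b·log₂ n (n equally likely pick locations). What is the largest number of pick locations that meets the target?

80·log₂ n ≤ 446 − 200 = 246, giving log₂ n ≤ 3.0750 and n ≤ 8.427. The largest whole number is 8.

8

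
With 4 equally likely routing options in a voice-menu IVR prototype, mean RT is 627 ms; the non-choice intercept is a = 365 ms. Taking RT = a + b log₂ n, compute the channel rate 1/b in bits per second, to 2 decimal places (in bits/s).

b = (627 − 365)/log₂ 4 = 262/2 = 131.000 ms per bit = 0.13100 s/bit; the reciprocal is 7.634 bits/s.

7.63 bits/s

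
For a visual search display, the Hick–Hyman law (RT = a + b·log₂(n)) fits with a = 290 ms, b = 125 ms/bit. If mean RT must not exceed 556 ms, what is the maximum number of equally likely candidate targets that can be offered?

4

Set 290 + 125·log₂ n ≤ 556 → log₂ n ≤ (556 − 290)/125 = 2.1280.
So n ≤ 2^2.1280 = 4.371; the largest integer n is 4.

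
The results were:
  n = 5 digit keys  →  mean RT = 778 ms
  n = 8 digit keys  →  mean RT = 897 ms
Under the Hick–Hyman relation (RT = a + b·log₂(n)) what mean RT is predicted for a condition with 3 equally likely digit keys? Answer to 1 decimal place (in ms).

Fit slope and intercept:
  b = (897 − 778) / (log₂ 8 − log₂ 5) = 119 / (3 − 2.3219) = 175.498 ms/bit
  a = 778 − 175.498 × 2.3219 = 370.507 ms
Then RT(3) = 370.507 + 175.498 × log₂ 3 = 370.507 + 175.498 × 1.5850 ≈ 648.664 ms.

648.7 ms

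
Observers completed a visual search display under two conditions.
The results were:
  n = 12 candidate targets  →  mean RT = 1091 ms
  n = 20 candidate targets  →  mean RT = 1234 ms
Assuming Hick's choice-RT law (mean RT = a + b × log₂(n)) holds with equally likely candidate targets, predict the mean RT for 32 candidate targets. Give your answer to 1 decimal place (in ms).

Fit slope and intercept:
  b = (1234 − 1091) / (log₂ 20 − log₂ 12) = 143 / (4.3219 − 3.5850) = 194.039 ms/bit
  a = 1091 − 194.039 × 3.5850 = 395.378 ms
Then RT(32) = 395.378 + 194.039 × log₂ 32 = 395.378 + 194.039 × 5 ≈ 1365.572 ms.

1365.6 ms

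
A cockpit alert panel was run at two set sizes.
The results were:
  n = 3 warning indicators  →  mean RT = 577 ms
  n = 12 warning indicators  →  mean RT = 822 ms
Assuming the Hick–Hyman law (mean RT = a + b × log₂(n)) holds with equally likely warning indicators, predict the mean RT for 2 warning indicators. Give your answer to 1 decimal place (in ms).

RT is linear in log₂ n, so two points fix the line:
  b = (822 − 577) / (log₂ 12 − log₂ 3) = 245 / (3.5850 − 1.5850) = 122.500 ms/bit
  a = 577 − 122.500 × 1.5850 = 382.842 ms
Then RT(2) = 382.842 + 122.500 × log₂ 2 = 382.842 + 122.500 × 1 ≈ 505.342 ms.

505.3 ms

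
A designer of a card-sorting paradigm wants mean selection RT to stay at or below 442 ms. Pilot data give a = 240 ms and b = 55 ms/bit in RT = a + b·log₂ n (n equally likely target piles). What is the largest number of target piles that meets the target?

12

Information budget: (442 − 240)/55 = 3.6727 bits, so n ≤ 2^3.6727 = 12.753 → at most 12.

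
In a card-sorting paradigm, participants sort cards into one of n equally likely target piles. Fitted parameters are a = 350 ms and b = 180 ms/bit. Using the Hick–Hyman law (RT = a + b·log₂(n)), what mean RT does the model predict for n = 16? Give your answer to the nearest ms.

log₂(16) = 4 bits, so RT = 350 + 180 × 4 ≈ 1070.000 ms.

1070 ms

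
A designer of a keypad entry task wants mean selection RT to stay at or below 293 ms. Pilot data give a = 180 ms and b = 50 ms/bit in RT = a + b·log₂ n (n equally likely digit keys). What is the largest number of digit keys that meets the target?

4

Set 180 + 50·log₂ n ≤ 293 → log₂ n ≤ (293 − 180)/50 = 2.2600.
So n ≤ 2^2.2600 = 4.790; the largest integer n is 4.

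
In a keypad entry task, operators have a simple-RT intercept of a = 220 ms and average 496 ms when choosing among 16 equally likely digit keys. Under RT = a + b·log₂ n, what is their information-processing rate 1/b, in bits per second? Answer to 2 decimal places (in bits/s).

14.49 bits/s

Choice component = 496 − 220 = 276 ms over log₂(16) = 4 bits.
b = 276 / 4 = 69.000 ms/bit, so 1/b = 14.493 bits/s.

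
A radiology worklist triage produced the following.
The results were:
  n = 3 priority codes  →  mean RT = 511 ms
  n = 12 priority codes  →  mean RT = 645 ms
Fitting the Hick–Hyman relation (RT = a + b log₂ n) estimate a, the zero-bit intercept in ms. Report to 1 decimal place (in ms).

404.8 ms

b = (RT₂ − RT₁)/(log₂ n₂ − log₂ n₁) = (645 − 511)/(3.5850 − 1.5850) = 67.000 ms/bit.
a = RT₁ − b·log₂ n₁ = 511 − 67.000 × 1.5850 = 404.808 ms.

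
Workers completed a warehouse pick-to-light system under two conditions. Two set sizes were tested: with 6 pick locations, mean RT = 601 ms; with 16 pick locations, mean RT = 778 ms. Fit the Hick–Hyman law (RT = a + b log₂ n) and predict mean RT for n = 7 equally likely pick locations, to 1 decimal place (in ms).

628.8 ms

RT is linear in log₂ n, so two points fix the line:
  b = (778 − 601) / (log₂ 16 − log₂ 6) = 177 / (4 − 2.5850) = 125.085 ms/bit
  a = 601 − 125.085 × 2.5850 = 277.660 ms
Then RT(7) = 277.660 + 125.085 × log₂ 7 = 277.660 + 125.085 × 2.8074 ≈ 628.818 ms.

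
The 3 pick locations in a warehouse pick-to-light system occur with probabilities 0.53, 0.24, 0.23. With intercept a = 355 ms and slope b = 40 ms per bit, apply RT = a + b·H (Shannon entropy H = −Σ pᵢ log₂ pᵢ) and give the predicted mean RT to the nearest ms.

H = 0.53·log₂(1/0.53) + 0.24·log₂(1/0.24) + 0.23·log₂(1/0.23) = 1.4672 bits.
RT = 355 + 40 × 1.4672 = 413.69 ms.

414 ms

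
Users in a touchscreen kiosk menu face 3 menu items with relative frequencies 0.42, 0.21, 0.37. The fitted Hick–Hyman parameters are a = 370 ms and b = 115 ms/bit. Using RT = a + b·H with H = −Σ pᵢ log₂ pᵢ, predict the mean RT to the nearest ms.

546 ms

H = 0.42·log₂(1/0.42) + 0.21·log₂(1/0.21) + 0.37·log₂(1/0.37) = 1.5292 bits.
RT = 370 + 115 × 1.5292 = 545.86 ms.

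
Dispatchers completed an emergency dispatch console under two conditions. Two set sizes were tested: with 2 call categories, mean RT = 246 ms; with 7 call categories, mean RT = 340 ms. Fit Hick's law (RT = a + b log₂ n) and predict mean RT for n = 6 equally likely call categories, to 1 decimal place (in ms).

Fit slope and intercept:
  b = (340 − 246) / (log₂ 7 − log₂ 2) = 94 / (2.8074 − 1) = 52.010 ms/bit
  a = 246 − 52.010 × 1 = 193.990 ms
Then RT(6) = 193.990 + 52.010 × log₂ 6 = 193.990 + 52.010 × 2.5850 ≈ 328.433 ms.

328.4 ms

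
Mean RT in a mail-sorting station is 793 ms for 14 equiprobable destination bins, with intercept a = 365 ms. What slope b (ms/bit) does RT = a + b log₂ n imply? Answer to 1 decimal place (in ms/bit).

log₂(14) = 3.8074 bits.
b = (RT − a)/log₂ n = (793 − 365) / 3.8074 = 112.414 ms/bit.

112.4 ms/bit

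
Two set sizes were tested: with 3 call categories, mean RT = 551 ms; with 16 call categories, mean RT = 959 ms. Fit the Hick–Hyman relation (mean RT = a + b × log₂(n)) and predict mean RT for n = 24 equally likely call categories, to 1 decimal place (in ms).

1057.8 ms

RT is linear in log₂ n, so two points fix the line:
  b = (959 − 551) / (log₂ 16 − log₂ 3) = 408 / (4 − 1.5850) = 168.941 ms/bit
  a = 551 − 168.941 × 1.5850 = 283.234 ms
Then RT(24) = 283.234 + 168.941 × log₂ 24 = 283.234 + 168.941 × 4.5850 ≈ 1057.824 ms.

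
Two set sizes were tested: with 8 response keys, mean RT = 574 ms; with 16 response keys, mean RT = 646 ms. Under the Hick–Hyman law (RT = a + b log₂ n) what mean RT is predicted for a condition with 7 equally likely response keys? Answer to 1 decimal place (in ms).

With log₂ n on the abscissa the relation is linear; from the two conditions:
  b = (646 − 574) / (log₂ 16 − log₂ 8) = 72 / (4 − 3) = 72.000 ms/bit
  a = 574 − 72.000 × 3 = 358.000 ms
Then RT(7) = 358.000 + 72.000 × log₂ 7 = 358.000 + 72.000 × 2.8074 ≈ 560.130 ms.

560.1 ms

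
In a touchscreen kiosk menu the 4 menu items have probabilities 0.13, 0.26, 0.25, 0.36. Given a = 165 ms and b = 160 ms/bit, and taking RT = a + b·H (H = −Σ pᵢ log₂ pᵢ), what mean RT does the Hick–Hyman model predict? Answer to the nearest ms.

472 ms

H = 0.13·log₂(1/0.13) + 0.26·log₂(1/0.26) + 0.25·log₂(1/0.25) + 0.36·log₂(1/0.36) = 1.9185 bits.
RT = 165 + 160 × 1.9185 = 471.97 ms.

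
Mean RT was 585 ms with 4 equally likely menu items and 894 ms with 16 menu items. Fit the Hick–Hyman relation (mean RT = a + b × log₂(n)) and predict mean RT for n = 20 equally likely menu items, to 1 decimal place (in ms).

943.7 ms

Solve the two-equation system in a and b:
  b = (894 − 585) / (log₂ 16 − log₂ 4) = 309 / (4 − 2) = 154.500 ms/bit
  a = 585 − 154.500 × 2 = 276.000 ms
Then RT(20) = 276.000 + 154.500 × log₂ 20 = 276.000 + 154.500 × 4.3219 ≈ 943.738 ms.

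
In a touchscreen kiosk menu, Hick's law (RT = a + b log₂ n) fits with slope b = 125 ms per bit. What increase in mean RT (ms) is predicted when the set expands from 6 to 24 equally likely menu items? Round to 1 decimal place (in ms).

250.0 ms

The intercept a cancels: ΔRT = b·(log₂ n₂ − log₂ n₁) = b·log₂(n₂/n₁).
log₂(24) − log₂(6) = log₂(24/6) = log₂(4) = 2.
ΔRT = 125 × 2.0000 = 250.000 ms.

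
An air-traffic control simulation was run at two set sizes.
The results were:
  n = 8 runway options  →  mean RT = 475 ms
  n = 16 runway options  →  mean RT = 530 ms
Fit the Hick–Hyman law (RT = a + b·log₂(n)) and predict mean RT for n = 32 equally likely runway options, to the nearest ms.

585 ms

Solve the two-equation system in a and b:
  b = (530 − 475) / (log₂ 16 − log₂ 8) = 55 / (4 − 3) = 55 ms/bit
  a = 475 − 55 × 3 = 310 ms
Then RT(32) = 310 + 55 × log₂ 32 = 310 + 55 × 5 ≈ 585.000 ms.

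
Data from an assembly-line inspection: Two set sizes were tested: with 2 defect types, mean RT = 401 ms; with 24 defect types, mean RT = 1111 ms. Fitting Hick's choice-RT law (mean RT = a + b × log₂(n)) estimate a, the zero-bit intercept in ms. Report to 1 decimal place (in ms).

203.0 ms

Slope: b = (1111 − 401) / (log₂ 24 − log₂ 2) = 710/3.5850 = 198.049 ms/bit.
a = RT₁ − b·log₂ n₁ = 401 − 198.049 × 1 = 202.951 ms.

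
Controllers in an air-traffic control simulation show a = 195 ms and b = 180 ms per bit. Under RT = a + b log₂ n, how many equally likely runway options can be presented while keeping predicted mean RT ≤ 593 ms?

180·log₂ n ≤ 593 − 195 = 398, giving log₂ n ≤ 2.2111 and n ≤ 4.630. The largest whole number is 4.

4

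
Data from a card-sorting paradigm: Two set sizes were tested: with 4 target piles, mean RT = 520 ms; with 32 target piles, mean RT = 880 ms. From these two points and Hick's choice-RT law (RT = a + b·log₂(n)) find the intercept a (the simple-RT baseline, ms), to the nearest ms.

280 ms

b = (RT₂ − RT₁)/(log₂ n₂ − log₂ n₁) = (880 − 520)/(5 − 2) = 120 ms/bit.
a = RT₁ − b·log₂ n₁ = 520 − 120 × 2 = 280.000 ms.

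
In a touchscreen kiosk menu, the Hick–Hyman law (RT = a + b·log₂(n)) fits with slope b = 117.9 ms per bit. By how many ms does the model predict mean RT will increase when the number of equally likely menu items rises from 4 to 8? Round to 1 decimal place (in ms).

The intercept a cancels: ΔRT = b·(log₂ n₂ − log₂ n₁) = b·log₂(n₂/n₁).
log₂(8) − log₂(4) = log₂(8/4) = log₂(2) = 1.
ΔRT = 117.9 × 1.0000 = 117.900 ms.

117.9 ms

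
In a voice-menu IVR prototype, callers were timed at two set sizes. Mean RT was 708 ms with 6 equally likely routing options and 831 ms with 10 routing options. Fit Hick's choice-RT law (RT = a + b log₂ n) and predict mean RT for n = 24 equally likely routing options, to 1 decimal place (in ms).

1041.8 ms

With log₂ n on the abscissa the relation is linear; from the two conditions:
  b = (831 − 708) / (log₂ 10 − log₂ 6) = 123 / (3.3219 − 2.5850) = 166.901 ms/bit
  a = 708 − 166.901 × 2.5850 = 276.568 ms
Then RT(24) = 276.568 + 166.901 × log₂ 24 = 276.568 + 166.901 × 4.5850 ≈ 1041.801 ms.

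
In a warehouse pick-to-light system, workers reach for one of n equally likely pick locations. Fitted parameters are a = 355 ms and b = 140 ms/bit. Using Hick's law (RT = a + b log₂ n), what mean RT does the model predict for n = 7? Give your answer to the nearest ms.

748 ms

log₂(7) = 2.8074 bits, so RT = 355 + 140 × 2.8074 ≈ 748.030 ms.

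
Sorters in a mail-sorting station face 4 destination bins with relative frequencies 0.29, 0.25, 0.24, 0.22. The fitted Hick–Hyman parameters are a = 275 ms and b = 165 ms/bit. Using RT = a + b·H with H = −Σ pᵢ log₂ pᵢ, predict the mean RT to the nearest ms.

Entropy contributions −pᵢ log₂ pᵢ: 0.5179, 0.5000, 0.4941, 0.4806; sum H = 1.9926 bits.
RT = a + bH = 275 + 165·1.9926 = 603.78 ms.

604 ms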